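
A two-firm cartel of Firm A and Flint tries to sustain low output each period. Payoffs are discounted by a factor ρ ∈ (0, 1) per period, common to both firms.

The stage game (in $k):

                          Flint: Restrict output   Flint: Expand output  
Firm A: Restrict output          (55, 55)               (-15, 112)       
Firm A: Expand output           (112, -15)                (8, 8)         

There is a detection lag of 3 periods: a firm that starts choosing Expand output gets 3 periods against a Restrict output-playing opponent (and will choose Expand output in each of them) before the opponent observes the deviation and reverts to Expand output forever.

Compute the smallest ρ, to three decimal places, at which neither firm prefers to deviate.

0.818

A deviator earns 112 for 3 periods, then 8 forever; cooperating earns 55 forever. Multiplying the IC by (1−ρ):
55 ≥ 112(1−ρ^3) + 8ρ^3, so 104·ρ^3 ≥ 57 and ρ^3 ≥ 57/104.
ρ ≥ (57/104)^(1/3) ≈ 0.818.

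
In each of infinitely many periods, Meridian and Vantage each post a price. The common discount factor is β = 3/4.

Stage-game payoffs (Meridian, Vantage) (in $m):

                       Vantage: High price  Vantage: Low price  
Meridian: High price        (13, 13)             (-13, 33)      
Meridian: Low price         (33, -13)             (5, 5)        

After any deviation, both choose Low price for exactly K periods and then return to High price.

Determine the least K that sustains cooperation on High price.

7

IC: β(1−β^K)/(1−β) ≥ (33−13)/(13−5) = 5/2.
With β = 3/4: need 1 − β^K ≥ 5/2·(1−3/4)/(3/4), i.e. β^K ≤ 0.1667.
Since (3/4)^6 = 0.1780 and (3/4)^7 = 0.1335, the smallest such K is 7.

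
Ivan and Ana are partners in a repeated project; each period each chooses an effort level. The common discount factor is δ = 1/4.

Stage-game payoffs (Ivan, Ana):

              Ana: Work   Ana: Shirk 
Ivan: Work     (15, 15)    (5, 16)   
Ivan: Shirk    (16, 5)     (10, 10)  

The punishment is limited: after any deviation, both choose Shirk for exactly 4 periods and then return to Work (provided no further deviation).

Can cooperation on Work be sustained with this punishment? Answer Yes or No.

IC: δ+…+δ^4 ≥ (16−15)/(15−10) = 1/5.
At δ = 1/4: partial sum = 0.3320 ≥ 0.2000. Cooperation sustainable.

Yes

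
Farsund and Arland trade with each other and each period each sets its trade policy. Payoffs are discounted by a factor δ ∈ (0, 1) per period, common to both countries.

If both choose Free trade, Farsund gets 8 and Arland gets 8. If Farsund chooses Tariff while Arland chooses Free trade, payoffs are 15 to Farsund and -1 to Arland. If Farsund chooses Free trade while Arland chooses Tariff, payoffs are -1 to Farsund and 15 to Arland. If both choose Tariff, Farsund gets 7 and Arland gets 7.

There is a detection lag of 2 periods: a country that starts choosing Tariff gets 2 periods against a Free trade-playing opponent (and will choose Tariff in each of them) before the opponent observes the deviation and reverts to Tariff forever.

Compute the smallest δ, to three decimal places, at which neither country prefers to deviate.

A deviator earns 15 for 2 periods, then 7 forever; cooperating earns 8 forever. Multiplying the IC by (1−δ):
8 ≥ 15(1−δ^2) + 7δ^2, so 8·δ^2 ≥ 7 and δ^2 ≥ 7/8.
δ ≥ (7/8)^(1/2) ≈ 0.935.

0.935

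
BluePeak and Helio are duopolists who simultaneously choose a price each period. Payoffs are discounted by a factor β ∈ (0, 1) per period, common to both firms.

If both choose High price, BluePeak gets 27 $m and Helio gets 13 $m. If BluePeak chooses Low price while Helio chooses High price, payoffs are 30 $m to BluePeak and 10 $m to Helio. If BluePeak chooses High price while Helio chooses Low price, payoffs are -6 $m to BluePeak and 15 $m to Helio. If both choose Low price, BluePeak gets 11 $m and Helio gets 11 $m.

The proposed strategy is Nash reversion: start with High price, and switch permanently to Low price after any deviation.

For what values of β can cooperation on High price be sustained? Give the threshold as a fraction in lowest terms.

BluePeak: cooperation gives 27 each period; deviation gives 30 once then 11 forever.
  27/(1−β) ≥ 30 + 11β/(1−β) ⇒ β ≥ 3/19.
Helio: cooperation gives 13 each period; deviation gives 15 once then 11 forever.
  β ≥ 2/4 = 1/2.
Both must hold, so the binding constraint is Helio's: β ≥ 1/2.

1/2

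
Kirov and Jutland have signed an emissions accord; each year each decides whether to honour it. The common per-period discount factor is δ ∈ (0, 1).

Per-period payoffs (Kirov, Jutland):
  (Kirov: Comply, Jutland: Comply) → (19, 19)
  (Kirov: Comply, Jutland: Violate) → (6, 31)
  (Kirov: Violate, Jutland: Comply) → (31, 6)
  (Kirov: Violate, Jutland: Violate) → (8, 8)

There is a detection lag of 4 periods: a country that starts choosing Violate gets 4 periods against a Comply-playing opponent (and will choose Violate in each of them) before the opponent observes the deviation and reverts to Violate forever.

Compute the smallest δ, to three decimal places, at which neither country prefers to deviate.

0.850

The best deviation is to choose Violate for all 4 undetected periods, earning 31 each, then 8 forever once detected.
Deviation value: 31(1−δ^4)/(1−δ) + 8δ^4/(1−δ); cooperation value: 19/(1−δ).
IC: 19 ≥ 31(1−δ^4) + 8δ^4 = 31 − 23δ^4.
So δ^4 ≥ 12/23, giving δ ≥ (12/23)^(1/4) ≈ 0.850.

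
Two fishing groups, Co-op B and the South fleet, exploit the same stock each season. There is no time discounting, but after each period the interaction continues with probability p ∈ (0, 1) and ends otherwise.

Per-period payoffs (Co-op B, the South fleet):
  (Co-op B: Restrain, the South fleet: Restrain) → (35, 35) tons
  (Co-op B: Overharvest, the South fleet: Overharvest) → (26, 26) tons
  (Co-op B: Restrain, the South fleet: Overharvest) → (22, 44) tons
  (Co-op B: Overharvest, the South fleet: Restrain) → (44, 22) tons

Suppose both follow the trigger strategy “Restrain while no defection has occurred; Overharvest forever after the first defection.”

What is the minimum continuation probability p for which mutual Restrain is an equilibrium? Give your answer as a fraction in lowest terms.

1/2

Expected cooperation value is 35 + p·35 + p²·35 + … = 35/(1−p); deviation gives 44 + p·26/(1−p).
35 ≥ 44(1−p) + 26p ⇒ 18p ≥ 9 ⇒ p ≥ 9/18 = 1/2.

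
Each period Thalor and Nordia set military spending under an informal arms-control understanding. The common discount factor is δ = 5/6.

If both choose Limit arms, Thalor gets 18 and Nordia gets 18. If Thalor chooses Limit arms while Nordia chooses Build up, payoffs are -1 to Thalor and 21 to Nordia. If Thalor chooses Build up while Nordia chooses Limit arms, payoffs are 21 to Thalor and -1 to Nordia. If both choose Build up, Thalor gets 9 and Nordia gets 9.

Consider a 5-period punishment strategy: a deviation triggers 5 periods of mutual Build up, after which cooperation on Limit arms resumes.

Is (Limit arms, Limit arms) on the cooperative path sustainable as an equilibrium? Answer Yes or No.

Yes

A one-shot deviation gives 21 now, then 9 for 5 periods, then back to 18.
Gain from deviating: (21−18) today; loss: (18−9) in each of the next 5 periods.
No-deviation condition: (18−9)(δ+…+δ^5) ≥ 21−18, i.e. δ+…+δ^5 ≥ 1/3.
At δ = 5/6: δ+…+δ^5 = 2.9906 ≥ 0.3333.
So cooperation is sustainable.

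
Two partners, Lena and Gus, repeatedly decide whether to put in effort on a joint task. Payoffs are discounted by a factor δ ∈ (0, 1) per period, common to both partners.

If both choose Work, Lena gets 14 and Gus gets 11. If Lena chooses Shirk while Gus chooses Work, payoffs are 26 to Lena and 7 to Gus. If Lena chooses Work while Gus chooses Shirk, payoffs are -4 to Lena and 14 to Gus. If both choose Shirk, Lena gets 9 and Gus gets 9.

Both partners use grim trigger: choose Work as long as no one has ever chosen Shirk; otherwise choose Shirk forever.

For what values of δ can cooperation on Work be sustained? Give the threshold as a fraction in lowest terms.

12/17

Lena's threshold: (26−14)/(26−9) = 12/17.
Gus's threshold: (14−11)/(14−9) = 3/5.
12/17 > 3/5, so Lena binds and δ* = 12/17.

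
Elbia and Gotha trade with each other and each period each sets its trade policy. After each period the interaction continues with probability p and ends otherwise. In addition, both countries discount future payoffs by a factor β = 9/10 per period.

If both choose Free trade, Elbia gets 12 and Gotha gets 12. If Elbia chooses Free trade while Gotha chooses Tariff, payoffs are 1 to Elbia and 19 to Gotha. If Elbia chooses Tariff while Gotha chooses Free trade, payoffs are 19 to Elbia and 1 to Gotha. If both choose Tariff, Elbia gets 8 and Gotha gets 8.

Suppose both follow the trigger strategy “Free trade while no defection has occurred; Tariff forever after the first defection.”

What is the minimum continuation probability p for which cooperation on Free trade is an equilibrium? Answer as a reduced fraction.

70/99

With continuation probability p and discount β, the effective per-period discount factor is βp.
Grim-trigger IC: βp ≥ (19−12)/(19−8) = 7/11.
So p ≥ (7/11)/(9/10) = 70/99.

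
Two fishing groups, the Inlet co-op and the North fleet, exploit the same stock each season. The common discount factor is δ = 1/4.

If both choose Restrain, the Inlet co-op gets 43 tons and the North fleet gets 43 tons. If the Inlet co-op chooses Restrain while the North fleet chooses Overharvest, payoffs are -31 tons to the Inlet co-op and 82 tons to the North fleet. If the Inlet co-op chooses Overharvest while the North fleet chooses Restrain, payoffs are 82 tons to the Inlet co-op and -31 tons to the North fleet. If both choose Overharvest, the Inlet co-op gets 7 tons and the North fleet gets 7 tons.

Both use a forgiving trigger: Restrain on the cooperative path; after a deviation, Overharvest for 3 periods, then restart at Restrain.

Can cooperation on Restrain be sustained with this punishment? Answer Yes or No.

A one-shot deviation gives 82 now, then 7 for 3 periods, then back to 43.
Gain from deviating: (82−43) today; loss: (43−7) in each of the next 3 periods.
No-deviation condition: (43−7)(δ+…+δ^3) ≥ 82−43, i.e. δ+…+δ^3 ≥ 13/12.
At δ = 1/4: δ+…+δ^3 = 0.3281 < 1.0833.
So cooperation is not sustainable.

No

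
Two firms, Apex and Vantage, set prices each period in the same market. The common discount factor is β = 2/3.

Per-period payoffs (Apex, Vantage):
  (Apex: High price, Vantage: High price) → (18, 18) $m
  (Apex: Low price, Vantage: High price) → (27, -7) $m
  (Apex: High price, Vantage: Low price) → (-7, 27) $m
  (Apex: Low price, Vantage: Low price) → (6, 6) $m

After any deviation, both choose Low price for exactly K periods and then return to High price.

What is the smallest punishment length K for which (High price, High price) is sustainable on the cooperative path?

IC: β(1−β^K)/(1−β) ≥ (27−18)/(18−6) = 3/4.
With β = 2/3: need 1 − β^K ≥ 3/4·(1−2/3)/(2/3), i.e. β^K ≤ 0.6250.
Since (2/3)^1 = 0.6667 and (2/3)^2 = 0.4444, the smallest such K is 2.

2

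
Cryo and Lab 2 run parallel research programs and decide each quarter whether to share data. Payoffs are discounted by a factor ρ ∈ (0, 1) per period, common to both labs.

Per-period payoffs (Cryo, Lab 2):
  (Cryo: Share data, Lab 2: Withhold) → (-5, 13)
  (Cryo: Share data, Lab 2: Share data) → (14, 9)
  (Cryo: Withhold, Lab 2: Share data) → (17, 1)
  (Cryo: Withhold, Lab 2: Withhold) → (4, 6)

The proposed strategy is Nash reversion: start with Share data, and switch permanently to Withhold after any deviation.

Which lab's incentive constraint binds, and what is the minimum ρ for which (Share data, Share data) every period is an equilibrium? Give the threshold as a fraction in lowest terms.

For Cryo: deviation gain 17−14 = 3, per-period punishment loss 14−4 = 10. IC gives ρ ≥ 3/13.
For Lab 2: gain 4, loss 3 per period, so ρ ≥ 4/7.
The tighter constraint is Lab 2's, so cooperation needs ρ ≥ 4/7.

Lab 2; ρ ≥ 4/7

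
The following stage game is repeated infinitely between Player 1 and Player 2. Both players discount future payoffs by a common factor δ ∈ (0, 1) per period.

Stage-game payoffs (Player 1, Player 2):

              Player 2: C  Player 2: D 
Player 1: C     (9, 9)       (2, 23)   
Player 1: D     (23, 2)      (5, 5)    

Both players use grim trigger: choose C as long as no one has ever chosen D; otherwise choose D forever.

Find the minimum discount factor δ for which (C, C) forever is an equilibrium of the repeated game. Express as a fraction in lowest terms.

9/(1−δ) ≥ 23 + 5δ/(1−δ)
9 ≥ 23 − 18δ
δ ≥ 14/18 = 7/9.

7/9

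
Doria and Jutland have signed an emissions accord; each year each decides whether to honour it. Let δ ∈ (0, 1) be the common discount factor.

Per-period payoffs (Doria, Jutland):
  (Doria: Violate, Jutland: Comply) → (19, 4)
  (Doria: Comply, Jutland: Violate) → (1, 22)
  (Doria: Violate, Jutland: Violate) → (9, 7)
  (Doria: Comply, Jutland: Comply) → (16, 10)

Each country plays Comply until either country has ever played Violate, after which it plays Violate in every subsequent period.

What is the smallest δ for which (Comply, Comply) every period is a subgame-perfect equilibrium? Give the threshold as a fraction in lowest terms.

Doria's threshold: (19−16)/(19−9) = 3/10.
Jutland's threshold: (22−10)/(22−7) = 4/5.
3/10 < 4/5, so Jutland binds and δ* = 4/5.

4/5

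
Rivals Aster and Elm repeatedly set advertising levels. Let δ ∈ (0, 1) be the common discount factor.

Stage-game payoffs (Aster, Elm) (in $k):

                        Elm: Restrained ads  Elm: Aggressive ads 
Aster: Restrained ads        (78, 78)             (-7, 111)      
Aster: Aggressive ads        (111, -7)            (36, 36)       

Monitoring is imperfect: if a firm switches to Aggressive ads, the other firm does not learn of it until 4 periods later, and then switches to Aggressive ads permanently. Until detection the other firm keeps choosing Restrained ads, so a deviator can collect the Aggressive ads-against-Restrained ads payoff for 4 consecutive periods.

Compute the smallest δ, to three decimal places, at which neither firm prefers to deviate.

0.814

A deviator earns 111 for 4 periods, then 36 forever; cooperating earns 78 forever. Multiplying the IC by (1−δ):
78 ≥ 111(1−δ^4) + 36δ^4, so 75·δ^4 ≥ 33 and δ^4 ≥ 11/25.
δ ≥ (11/25)^(1/4) ≈ 0.814.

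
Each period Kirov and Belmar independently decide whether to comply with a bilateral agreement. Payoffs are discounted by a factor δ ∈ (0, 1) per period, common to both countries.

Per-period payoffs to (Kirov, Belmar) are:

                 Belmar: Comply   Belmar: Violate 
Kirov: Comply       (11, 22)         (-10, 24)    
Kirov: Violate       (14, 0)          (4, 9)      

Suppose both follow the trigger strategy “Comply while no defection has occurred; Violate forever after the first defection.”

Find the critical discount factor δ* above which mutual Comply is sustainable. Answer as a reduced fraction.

3/10

For Kirov: deviation gain 14−11 = 3, per-period punishment loss 11−4 = 7. IC gives δ ≥ 3/10.
For Belmar: gain 2, loss 13 per period, so δ ≥ 2/15.
The tighter constraint is Kirov's, so cooperation needs δ ≥ 3/10.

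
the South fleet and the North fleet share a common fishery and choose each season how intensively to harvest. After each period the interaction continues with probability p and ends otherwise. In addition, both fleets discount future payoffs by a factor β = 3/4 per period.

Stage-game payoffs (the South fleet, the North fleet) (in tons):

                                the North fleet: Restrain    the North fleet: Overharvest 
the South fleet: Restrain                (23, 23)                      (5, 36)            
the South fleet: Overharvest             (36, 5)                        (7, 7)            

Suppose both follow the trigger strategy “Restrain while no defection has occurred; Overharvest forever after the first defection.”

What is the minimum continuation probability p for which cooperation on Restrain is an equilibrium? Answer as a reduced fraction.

Expected continuation weight on next period's payoff is β·p = 3/4·p, which plays the role of the discount factor.
Cooperation requires 3/4·p ≥ (36−23)/(36−7) = 13/29, hence p ≥ 52/87.

52/87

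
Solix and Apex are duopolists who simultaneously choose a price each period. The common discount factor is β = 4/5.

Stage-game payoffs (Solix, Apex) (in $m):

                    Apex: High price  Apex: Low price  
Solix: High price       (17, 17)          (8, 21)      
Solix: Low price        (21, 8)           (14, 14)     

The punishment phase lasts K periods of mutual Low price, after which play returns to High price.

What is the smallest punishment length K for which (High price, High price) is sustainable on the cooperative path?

Need Σ_{k=1}^{K} β^k ≥ (21−17)/(17−14) = 1.3333 at β = 4/5.
At K = 1 the sum is 0.8000 < 1.3333; at K = 2 it is 1.4400 ≥ 1.3333.
So the minimum punishment length is K = 2.

2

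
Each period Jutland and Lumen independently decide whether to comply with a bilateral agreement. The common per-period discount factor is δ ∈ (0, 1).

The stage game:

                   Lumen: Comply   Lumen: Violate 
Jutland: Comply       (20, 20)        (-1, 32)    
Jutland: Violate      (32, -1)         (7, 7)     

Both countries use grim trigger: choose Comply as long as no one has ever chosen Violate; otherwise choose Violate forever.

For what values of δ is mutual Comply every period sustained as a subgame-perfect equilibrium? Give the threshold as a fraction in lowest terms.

12/25

Cooperation forever yields 20 each period: 20/(1−δ).
Deviating yields 32 once, then 7 forever: 32 + 7δ/(1−δ).
No profitable deviation requires 20/(1−δ) ≥ 32 + 7δ/(1−δ).
Multiplying by (1−δ): 20 ≥ 32(1−δ) + 7δ = 32 − 25δ.
So 25δ ≥ 12, i.e. δ ≥ 12/25.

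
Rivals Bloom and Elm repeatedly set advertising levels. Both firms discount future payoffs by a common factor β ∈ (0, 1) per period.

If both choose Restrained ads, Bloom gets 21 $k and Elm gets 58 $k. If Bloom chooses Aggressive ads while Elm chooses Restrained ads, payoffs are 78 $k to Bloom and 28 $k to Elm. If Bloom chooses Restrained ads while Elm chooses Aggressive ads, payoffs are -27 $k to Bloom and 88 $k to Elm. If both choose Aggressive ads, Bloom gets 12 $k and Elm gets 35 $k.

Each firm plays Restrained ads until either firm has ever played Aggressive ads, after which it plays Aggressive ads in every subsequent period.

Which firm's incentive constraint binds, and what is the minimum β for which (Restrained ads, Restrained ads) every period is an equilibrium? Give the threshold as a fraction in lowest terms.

Bloom; β ≥ 19/22

Bloom's threshold: (78−21)/(78−12) = 19/22.
Elm's threshold: (88−58)/(88−35) = 30/53.
19/22 > 30/53, so Bloom binds and β* = 19/22.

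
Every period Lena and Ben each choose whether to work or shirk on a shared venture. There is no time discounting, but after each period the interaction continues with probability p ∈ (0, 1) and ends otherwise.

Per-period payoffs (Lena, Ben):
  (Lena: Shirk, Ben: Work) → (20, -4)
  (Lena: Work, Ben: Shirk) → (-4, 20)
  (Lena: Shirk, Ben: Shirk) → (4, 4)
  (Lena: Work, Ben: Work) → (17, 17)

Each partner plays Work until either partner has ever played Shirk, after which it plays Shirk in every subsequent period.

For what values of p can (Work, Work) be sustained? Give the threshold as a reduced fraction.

3/16

With no time discounting, the continuation probability p plays the role of the discount factor.
Grim-trigger IC: 17/(1−p) ≥ 20 + 4p/(1−p) ⇒ p ≥ (20−17)/(20−4) = 3/16.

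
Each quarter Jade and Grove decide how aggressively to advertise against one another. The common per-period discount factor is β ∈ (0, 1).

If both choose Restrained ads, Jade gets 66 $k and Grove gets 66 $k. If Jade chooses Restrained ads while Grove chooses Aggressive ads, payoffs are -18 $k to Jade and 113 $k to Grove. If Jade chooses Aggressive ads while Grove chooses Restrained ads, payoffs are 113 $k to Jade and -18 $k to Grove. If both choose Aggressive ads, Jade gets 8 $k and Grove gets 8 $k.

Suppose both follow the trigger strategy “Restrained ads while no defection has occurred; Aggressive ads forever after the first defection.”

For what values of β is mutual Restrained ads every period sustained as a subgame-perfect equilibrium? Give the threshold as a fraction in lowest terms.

One-period gain from deviating is 113 − 66 = 47. The loss is 66 − 8 = 58 in every subsequent period, with present value 58·β/(1−β).
Deviation is unprofitable when 58·β/(1−β) ≥ 47, i.e. β/(1−β) ≥ 47/58.
Equivalently β ≥ 47/(47+58) = 47/105.

47/105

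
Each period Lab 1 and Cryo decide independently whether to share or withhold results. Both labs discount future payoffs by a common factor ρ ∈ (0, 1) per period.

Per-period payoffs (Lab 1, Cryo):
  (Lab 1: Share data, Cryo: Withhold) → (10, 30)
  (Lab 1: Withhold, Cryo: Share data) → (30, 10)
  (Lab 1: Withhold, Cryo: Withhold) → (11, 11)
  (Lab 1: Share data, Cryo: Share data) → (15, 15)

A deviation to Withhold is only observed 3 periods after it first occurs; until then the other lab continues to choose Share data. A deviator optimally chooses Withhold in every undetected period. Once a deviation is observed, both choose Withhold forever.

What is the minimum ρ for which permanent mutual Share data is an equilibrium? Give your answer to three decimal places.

0.924

A deviator earns 30 for 3 periods, then 11 forever; cooperating earns 15 forever. Multiplying the IC by (1−ρ):
15 ≥ 30(1−ρ^3) + 11ρ^3, so 19·ρ^3 ≥ 15 and ρ^3 ≥ 15/19.
ρ ≥ (15/19)^(1/3) ≈ 0.924.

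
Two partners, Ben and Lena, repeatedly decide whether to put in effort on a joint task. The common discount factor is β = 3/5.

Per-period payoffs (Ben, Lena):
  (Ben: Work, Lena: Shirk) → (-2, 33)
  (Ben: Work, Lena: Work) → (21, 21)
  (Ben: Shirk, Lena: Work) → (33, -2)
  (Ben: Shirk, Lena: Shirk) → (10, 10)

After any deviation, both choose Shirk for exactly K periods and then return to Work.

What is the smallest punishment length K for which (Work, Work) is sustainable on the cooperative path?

3

Need Σ_{k=1}^{K} β^k ≥ (33−21)/(21−10) = 1.0909 at β = 3/5.
At K = 2 the sum is 0.9600 < 1.0909; at K = 3 it is 1.1760 ≥ 1.0909.
So the minimum punishment length is K = 3.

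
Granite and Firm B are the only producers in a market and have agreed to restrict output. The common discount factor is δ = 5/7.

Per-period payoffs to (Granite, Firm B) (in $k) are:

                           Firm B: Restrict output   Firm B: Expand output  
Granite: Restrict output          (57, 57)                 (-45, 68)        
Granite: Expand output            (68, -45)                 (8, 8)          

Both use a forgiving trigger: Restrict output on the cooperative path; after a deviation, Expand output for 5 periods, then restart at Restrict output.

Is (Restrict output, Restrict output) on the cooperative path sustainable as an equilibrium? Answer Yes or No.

IC: δ+…+δ^5 ≥ (68−57)/(57−8) = 11/49.
At δ = 5/7: partial sum = 2.0352 ≥ 0.2245. Cooperation sustainable.

Yes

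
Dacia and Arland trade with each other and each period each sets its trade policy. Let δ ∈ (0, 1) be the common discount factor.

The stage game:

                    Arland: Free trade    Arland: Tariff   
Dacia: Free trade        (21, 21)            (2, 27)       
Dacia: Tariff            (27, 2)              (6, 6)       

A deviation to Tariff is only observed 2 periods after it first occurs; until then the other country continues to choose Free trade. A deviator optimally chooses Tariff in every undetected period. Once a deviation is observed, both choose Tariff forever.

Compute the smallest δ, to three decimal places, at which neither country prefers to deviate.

Deviating for the 2 undetected periods gains 27−21 = 6 per period over cooperation, then loses 21−6 = 15 per period forever once punishment starts.
Gain: 6(1 + δ + … + δ^1); loss: 15·δ^2/(1−δ).
No profitable deviation ⇔ 6(1−δ^2) ≤ 15·δ^2, i.e. δ^2 ≥ 6/(6+15) = 2/7.
Hence δ ≥ (2/7)^(1/2) ≈ 0.535.

0.535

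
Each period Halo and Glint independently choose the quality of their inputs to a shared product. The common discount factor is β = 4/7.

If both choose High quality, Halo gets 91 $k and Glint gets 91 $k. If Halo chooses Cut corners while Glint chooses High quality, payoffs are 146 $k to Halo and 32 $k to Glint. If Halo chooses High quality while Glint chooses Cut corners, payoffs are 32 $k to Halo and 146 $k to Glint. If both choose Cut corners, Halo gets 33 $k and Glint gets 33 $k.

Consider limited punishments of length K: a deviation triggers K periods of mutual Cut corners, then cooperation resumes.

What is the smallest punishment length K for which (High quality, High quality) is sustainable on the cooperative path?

3

Need Σ_{k=1}^{K} β^k ≥ (146−91)/(91−33) = 0.9483 at β = 4/7.
At K = 2 the sum is 0.8980 < 0.9483; at K = 3 it is 1.0845 ≥ 0.9483.
So the minimum punishment length is K = 3.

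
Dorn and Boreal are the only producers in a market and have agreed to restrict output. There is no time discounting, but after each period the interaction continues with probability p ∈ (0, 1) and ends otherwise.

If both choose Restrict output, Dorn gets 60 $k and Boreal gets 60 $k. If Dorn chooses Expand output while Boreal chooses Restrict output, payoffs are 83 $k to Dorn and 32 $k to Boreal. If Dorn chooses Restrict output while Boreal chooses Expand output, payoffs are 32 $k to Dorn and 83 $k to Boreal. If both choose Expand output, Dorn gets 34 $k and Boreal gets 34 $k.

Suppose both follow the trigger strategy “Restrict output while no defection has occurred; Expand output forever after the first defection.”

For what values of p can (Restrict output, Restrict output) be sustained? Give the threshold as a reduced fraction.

23/49

Expected cooperation value is 60 + p·60 + p²·60 + … = 60/(1−p); deviation gives 83 + p·34/(1−p).
60 ≥ 83(1−p) + 34p ⇒ 49p ≥ 23 ⇒ p ≥ 23/49.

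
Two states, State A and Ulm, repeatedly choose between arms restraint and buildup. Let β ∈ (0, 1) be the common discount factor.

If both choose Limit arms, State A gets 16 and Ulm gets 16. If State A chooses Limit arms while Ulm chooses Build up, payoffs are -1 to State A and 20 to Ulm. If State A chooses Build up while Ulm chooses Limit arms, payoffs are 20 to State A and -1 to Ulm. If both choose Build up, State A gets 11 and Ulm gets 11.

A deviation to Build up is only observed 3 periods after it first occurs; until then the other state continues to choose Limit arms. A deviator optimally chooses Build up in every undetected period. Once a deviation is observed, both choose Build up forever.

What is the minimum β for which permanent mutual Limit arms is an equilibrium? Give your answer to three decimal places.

0.763

A deviator earns 20 for 3 periods, then 11 forever; cooperating earns 16 forever. Multiplying the IC by (1−β):
16 ≥ 20(1−β^3) + 11β^3, so 9·β^3 ≥ 4 and β^3 ≥ 4/9.
β ≥ (4/9)^(1/3) ≈ 0.763.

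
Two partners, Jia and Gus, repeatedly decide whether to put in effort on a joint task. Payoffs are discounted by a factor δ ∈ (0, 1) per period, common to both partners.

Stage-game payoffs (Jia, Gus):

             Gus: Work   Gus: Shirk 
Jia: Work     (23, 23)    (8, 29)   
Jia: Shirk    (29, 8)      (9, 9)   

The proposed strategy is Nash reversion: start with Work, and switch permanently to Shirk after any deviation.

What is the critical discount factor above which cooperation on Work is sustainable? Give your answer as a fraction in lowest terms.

3/10

Under grim trigger the critical discount factor is (T−C)/(T−P) with T = 29, C = 23, P = 9.
δ* = (29−23)/(29−9) = 6/20 = 3/10.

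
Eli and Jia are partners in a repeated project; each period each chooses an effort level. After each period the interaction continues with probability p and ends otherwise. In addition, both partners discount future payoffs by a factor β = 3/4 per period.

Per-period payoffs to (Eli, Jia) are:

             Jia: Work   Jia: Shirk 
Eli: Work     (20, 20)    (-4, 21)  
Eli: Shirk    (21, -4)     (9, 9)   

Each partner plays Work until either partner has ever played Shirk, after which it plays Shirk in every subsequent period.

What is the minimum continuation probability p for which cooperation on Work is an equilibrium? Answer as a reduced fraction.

1/9

With continuation probability p and discount β, the effective per-period discount factor is βp.
Grim-trigger IC: βp ≥ (21−20)/(21−9) = 1/12.
So p ≥ (1/12)/(3/4) = 1/9.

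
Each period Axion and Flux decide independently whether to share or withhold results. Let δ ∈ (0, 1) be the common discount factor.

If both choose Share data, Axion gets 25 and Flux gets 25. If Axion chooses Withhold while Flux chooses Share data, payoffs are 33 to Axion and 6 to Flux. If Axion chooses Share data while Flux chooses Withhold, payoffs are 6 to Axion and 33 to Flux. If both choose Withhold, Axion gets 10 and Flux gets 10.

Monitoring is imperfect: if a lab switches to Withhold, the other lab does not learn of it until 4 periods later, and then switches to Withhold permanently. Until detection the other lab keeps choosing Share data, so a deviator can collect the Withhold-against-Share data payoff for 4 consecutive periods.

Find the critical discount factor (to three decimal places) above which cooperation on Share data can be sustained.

The best deviation is to choose Withhold for all 4 undetected periods, earning 33 each, then 10 forever once detected.
Deviation value: 33(1−δ^4)/(1−δ) + 10δ^4/(1−δ); cooperation value: 25/(1−δ).
IC: 25 ≥ 33(1−δ^4) + 10δ^4 = 33 − 23δ^4.
So δ^4 ≥ 8/23, giving δ ≥ (8/23)^(1/4) ≈ 0.768.

0.768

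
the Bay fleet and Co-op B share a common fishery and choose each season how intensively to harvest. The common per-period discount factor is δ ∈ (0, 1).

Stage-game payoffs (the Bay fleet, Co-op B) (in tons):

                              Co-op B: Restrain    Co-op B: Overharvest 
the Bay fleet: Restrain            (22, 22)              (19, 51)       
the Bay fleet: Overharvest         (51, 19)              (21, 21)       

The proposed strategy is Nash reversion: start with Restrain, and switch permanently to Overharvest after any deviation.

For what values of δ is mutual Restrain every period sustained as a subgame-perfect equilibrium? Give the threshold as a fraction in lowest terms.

29/30

Under grim trigger the critical discount factor is (T−C)/(T−P) with T = 51, C = 22, P = 21.
δ* = (51−22)/(51−21) = 29/30.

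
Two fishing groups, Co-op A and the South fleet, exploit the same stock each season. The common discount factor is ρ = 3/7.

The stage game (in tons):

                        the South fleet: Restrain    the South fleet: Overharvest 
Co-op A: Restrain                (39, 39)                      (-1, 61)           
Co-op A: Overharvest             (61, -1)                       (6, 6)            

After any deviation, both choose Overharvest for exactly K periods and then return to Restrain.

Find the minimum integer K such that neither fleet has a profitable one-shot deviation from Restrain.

3

No profitable deviation requires (39−6)(ρ+…+ρ^K) ≥ 61−39, i.e. ρ+…+ρ^K ≥ 2/3 ≈ 0.6667.
With ρ = 3/7, the partial sums are K=1: 0.4286, K=2: 0.6122, K=3: 0.6910.
K = 3 is the first length at which the sum reaches 0.6667.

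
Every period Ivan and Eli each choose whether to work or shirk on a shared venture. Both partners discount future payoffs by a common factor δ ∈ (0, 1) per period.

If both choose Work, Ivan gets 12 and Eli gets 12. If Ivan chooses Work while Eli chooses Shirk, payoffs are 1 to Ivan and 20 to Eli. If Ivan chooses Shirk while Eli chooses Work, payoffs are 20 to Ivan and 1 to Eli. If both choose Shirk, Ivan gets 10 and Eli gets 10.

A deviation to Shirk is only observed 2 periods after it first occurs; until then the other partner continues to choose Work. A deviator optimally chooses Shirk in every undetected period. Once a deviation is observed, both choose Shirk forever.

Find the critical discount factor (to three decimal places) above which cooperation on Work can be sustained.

Deviating for the 2 undetected periods gains 20−12 = 8 per period over cooperation, then loses 12−10 = 2 per period forever once punishment starts.
Gain: 8(1 + δ + … + δ^1); loss: 2·δ^2/(1−δ).
No profitable deviation ⇔ 8(1−δ^2) ≤ 2·δ^2, i.e. δ^2 ≥ 8/(8+2) = 4/5.
Hence δ ≥ (4/5)^(1/2) ≈ 0.894.

0.894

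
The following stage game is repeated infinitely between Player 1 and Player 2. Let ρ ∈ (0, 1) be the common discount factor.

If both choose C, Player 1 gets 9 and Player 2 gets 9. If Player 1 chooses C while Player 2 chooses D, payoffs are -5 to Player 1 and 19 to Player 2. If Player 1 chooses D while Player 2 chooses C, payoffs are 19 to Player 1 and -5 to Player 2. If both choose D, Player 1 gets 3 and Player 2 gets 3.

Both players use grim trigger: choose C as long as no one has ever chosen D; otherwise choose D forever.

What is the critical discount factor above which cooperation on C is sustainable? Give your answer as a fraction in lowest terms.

5/8

One-period gain from deviating is 19 − 9 = 10. The loss is 9 − 3 = 6 in every subsequent period, with present value 6·ρ/(1−ρ).
Deviation is unprofitable when 6·ρ/(1−ρ) ≥ 10, i.e. ρ/(1−ρ) ≥ 5/3.
Equivalently ρ ≥ 10/(10+6) = 5/8.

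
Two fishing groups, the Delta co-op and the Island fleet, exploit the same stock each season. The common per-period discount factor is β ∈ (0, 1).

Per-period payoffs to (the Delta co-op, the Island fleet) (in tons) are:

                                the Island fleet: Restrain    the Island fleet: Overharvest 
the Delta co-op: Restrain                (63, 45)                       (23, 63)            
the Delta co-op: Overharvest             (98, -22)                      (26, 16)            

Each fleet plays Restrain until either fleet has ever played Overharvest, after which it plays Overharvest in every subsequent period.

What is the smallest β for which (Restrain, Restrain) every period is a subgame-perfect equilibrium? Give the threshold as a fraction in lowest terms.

35/72

the Delta co-op: cooperation gives 63 each period; deviation gives 98 once then 26 forever.
  63/(1−β) ≥ 98 + 26β/(1−β) ⇒ β ≥ 35/72.
the Island fleet: cooperation gives 45 each period; deviation gives 63 once then 16 forever.
  β ≥ 18/47.
Both must hold, so the binding constraint is the Delta co-op's: β ≥ 35/72.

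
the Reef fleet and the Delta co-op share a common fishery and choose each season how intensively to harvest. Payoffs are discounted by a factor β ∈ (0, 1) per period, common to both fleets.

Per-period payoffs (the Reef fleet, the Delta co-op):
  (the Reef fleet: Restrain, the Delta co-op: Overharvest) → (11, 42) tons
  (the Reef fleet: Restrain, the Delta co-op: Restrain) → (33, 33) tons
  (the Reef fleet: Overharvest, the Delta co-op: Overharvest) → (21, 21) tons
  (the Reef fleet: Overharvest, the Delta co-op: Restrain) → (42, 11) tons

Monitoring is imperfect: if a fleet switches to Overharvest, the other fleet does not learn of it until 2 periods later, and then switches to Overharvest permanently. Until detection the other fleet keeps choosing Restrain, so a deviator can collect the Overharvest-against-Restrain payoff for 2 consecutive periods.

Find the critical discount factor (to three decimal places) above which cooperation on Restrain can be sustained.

A deviator earns 42 for 2 periods, then 21 forever; cooperating earns 33 forever. Multiplying the IC by (1−β):
33 ≥ 42(1−β^2) + 21β^2, so 21·β^2 ≥ 9 and β^2 ≥ 3/7.
β ≥ (3/7)^(1/2) ≈ 0.655.

0.655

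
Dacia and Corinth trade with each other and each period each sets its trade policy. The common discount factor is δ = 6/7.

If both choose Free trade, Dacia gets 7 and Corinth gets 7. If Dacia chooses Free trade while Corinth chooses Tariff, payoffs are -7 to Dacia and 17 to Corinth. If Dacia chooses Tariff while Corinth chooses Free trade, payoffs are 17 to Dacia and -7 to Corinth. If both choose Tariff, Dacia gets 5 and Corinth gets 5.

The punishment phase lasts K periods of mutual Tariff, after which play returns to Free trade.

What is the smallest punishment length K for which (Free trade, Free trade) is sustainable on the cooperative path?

IC: δ(1−δ^K)/(1−δ) ≥ (17−7)/(7−5) = 5.
With δ = 6/7: need 1 − δ^K ≥ 5·(1−6/7)/(6/7), i.e. δ^K ≤ 0.1667.
Since (6/7)^11 = 0.1835 and (6/7)^12 = 0.1573, the smallest such K is 12.

12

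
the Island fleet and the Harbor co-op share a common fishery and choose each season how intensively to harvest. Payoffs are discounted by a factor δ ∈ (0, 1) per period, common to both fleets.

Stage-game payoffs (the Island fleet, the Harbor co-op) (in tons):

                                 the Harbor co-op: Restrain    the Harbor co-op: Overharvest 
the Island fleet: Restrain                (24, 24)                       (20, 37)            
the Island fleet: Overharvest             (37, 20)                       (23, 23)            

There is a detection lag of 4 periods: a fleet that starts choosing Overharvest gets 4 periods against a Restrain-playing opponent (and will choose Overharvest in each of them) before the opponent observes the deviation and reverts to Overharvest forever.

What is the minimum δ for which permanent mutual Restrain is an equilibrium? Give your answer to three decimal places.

The best deviation is to choose Overharvest for all 4 undetected periods, earning 37 each, then 23 forever once detected.
Deviation value: 37(1−δ^4)/(1−δ) + 23δ^4/(1−δ); cooperation value: 24/(1−δ).
IC: 24 ≥ 37(1−δ^4) + 23δ^4 = 37 − 14δ^4.
So δ^4 ≥ 13/14, giving δ ≥ (13/14)^(1/4) ≈ 0.982.

0.982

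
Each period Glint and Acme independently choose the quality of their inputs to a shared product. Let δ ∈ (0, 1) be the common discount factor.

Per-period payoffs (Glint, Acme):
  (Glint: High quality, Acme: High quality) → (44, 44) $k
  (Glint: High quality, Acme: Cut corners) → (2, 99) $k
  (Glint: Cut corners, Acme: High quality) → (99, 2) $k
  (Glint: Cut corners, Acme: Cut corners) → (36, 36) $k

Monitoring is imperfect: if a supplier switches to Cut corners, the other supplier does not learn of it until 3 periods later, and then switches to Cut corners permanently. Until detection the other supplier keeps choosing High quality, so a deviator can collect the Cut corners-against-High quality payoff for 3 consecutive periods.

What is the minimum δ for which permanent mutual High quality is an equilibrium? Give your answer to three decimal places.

0.956

Deviating for the 3 undetected periods gains 99−44 = 55 per period over cooperation, then loses 44−36 = 8 per period forever once punishment starts.
Gain: 55(1 + δ + … + δ^2); loss: 8·δ^3/(1−δ).
No profitable deviation ⇔ 55(1−δ^3) ≤ 8·δ^3, i.e. δ^3 ≥ 55/(55+8) = 55/63.
Hence δ ≥ (55/63)^(1/3) ≈ 0.956.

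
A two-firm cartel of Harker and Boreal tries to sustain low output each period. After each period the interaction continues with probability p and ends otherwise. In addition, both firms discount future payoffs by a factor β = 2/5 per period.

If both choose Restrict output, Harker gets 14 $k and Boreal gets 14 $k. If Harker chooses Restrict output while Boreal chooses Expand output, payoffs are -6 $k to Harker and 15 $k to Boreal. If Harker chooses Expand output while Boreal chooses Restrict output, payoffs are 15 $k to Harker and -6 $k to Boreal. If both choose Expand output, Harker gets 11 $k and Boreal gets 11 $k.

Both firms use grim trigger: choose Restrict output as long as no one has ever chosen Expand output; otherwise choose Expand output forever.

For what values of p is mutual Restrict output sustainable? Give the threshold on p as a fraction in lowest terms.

Expected continuation weight on next period's payoff is β·p = 2/5·p, which plays the role of the discount factor.
Cooperation requires 2/5·p ≥ (15−14)/(15−11) = 1/4, hence p ≥ 5/8.

5/8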